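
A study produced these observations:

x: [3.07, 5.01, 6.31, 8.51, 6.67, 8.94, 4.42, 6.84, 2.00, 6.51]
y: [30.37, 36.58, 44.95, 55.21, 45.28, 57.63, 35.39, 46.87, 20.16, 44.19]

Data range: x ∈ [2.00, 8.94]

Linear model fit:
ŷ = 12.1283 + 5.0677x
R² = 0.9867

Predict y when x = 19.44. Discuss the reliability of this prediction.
ŷ = 110.6444, but this is extrapolation (above the data range [2.00, 8.94]) and may be unreliable.

Prediction calculation:
ŷ = 12.1283 + 5.0677 × 19.44
ŷ = 110.6444

Reliability:
- Data range: x ∈ [2.00, 8.94]
- Prediction point: x = 19.44 is 10.50 units above the observed range → this is EXTRAPOLATION, not interpolation

Why that matters here:
- The standard error of prediction grows with (x − x̄)², and x = 19.44 is far from x̄ = 5.83
- R² describes fit only over the sampled x values; it says nothing about behaviour beyond them

The R² = 0.9867 only validates the fit within [2.00, 8.94]; treat ŷ = 110.6444 with caution.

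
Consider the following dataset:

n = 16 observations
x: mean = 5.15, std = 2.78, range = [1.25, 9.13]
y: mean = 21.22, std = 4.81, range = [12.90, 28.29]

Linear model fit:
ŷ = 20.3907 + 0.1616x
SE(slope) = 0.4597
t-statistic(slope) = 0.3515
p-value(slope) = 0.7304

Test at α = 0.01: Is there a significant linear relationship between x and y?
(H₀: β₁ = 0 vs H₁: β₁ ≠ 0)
Since p-value = 0.7304 ≥ α = 0.01, fail to reject H₀ — the slope is not significantly different from 0.

Hypothesis test for the slope coefficient:

H₀: β₁ = 0 (no linear relationship)
H₁: β₁ ≠ 0 (linear relationship exists)

Test statistic: t = β̂₁ / SE(β̂₁) = 0.1616 / 0.4597 = 0.3515

With df = 14, the two-sided p-value for |t| = 0.3515 is 0.7304.

Decision rule: reject H₀ if p-value < α.
p-value = 0.7304 ≥ α = 0.01 → fail to reject H₀.

At α = 0.01 the data do not provide convincing evidence of a nonzero slope.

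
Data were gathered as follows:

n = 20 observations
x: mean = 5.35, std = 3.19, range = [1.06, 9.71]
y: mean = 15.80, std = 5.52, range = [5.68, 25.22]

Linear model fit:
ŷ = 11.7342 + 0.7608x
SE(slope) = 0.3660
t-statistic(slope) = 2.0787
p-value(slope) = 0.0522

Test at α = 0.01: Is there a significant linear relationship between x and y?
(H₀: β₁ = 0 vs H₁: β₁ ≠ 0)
Fail to reject H₀: p-value = 0.0522 ≥ α = 0.01. The linear relationship is not significant at the 1% level.

Hypothesis test for the slope coefficient:

H₀: β₁ = 0 (no linear relationship)
H₁: β₁ ≠ 0 (linear relationship exists)

Test statistic: t = β̂₁ / SE(β̂₁) = 0.7608 / 0.3660 = 2.0787

The p-value (0.0522) is the probability, under H₀, of a t-statistic at least as extreme as |t| = 2.0787 (two-sided, df = n − 2 = 18).

Decision rule: reject H₀ if p-value < α.
p-value = 0.0522 ≥ α = 0.01 → fail to reject H₀.

At α = 0.01 the data do not provide convincing evidence of a nonzero slope.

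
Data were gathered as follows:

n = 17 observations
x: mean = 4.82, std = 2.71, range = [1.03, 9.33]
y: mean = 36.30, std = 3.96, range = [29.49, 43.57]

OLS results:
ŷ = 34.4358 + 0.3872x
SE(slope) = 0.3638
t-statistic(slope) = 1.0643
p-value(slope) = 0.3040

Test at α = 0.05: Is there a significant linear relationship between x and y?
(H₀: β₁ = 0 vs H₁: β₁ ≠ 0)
p-value = 0.3040 ≥ α = 0.05, so we fail to reject H₀. The relationship is not significant.

Hypothesis test for the slope coefficient:

H₀: β₁ = 0 (no linear relationship)
H₁: β₁ ≠ 0 (linear relationship exists)

Test statistic: t = β̂₁ / SE(β̂₁) = 0.3872 / 0.3638 = 1.0643

The p-value (0.3040) is the probability, under H₀, of a t-statistic at least as extreme as |t| = 1.0643 (two-sided, df = n − 2 = 15).

Decision rule: reject H₀ if p-value < α.
p-value = 0.3040 ≥ α = 0.05 → fail to reject H₀.

At α = 0.05 the data do not provide convincing evidence of a nonzero slope.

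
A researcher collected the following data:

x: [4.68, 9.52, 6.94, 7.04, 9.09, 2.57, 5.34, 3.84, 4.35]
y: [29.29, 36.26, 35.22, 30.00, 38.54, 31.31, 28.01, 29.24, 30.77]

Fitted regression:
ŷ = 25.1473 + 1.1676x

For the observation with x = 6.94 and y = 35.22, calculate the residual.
Residual = 1.9696

The residual is the difference between the actual value and the predicted value:

Residual = y - ŷ

Step 1: Calculate predicted value
ŷ = 25.1473 + 1.1676 × 6.94
ŷ = 33.2504

Step 2: Calculate residual
Residual = 35.22 - 33.2504
Residual = 1.9696

The residual is positive, so the observed y = 35.22 sits above the regression line (the line underestimates it by 1.9696).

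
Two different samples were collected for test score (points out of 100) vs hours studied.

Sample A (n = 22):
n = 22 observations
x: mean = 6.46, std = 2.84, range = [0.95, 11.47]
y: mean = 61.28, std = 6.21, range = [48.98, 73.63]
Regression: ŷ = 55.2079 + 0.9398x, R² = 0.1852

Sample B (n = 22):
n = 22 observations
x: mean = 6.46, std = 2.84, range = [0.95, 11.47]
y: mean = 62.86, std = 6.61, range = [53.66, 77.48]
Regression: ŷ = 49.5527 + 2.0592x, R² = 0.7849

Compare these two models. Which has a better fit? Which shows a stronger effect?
Model B has the better fit (R² = 0.7849 vs 0.1852). Model B shows the stronger effect (|β₁| = 2.0592 vs 0.9398).

Model Comparison:

Which explains more variance? (R²)
- Model A: R² = 0.1852 → 18.52% of variance in test score explained
- Model B: R² = 0.7849 → 78.49% of variance in test score explained
- 0.7849 > 0.1852 → Model B has the better fit

Strength of effect — compare |β₁|:
- Model A: β₁ = 0.9398 → predicted test score rises 0.9398 points per additional hour of study time
- Model B: β₁ = 2.0592 → predicted test score rises 2.0592 points per additional hour of study time
- |0.9398| < |2.0592| → Model B shows the stronger marginal effect

Notes:
- A steeper slope doesn't make a better model if the scatter around the line is large.
- R² measures how tightly points cluster around the line; β₁ measures how steep the line is — they answer different questions.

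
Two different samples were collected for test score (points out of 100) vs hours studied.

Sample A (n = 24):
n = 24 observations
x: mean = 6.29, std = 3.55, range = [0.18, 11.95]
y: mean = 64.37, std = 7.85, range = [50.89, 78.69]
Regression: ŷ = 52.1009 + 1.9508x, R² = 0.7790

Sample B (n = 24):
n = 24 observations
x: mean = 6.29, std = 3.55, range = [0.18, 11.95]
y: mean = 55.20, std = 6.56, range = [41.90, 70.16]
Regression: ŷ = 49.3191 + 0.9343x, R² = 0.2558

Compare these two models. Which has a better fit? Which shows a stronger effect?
Model A has the better fit (R² = 0.7790 vs 0.2558). Model A shows the stronger effect (|β₁| = 1.9508 vs 0.9343).

Model Comparison:

Goodness of fit (R²):
- Model A: R² = 0.7790 → 77.90% of variance in test score explained
- Model B: R² = 0.2558 → 25.58% of variance in test score explained
- 0.7790 > 0.2558 → Model A has the better fit

Effect size (slope magnitude):
- Model A: β₁ = 1.9508 → predicted test score rises 1.9508 points per additional hour of study time
- Model B: β₁ = 0.9343 → predicted test score rises 0.9343 points per additional hour of study time
- |1.9508| > |0.9343| → Model A shows the stronger marginal effect

Note: The two samples could reflect different populations, time periods, or measurement quality.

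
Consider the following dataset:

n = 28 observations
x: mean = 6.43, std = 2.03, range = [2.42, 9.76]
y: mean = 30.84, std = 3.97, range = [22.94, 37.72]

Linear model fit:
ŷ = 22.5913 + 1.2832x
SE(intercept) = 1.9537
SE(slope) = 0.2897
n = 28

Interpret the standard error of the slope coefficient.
The slope 1.2832 is pinned down to within about ±0.2897 (one SE) by these data — relative uncertainty 22.6%, i.e. moderately precise.

What SE measures:
- The standard error quantifies the sampling variability of the coefficient estimate
- It is the estimated standard deviation of β̂₁ across hypothetical repeated samples of the same size
- Smaller SE → more precise estimate

Relative precision:
- SE / |β̂₁| = 0.2897 / 1.2832 = 22.6%
- Rule of thumb (under 20%: precise; 20% to under 50%: moderately precise; 50% or more: imprecise) → moderately precise

Rough 95% range (±2 SE): 1.2832 ± 0.5794 → (0.7038, 1.8626).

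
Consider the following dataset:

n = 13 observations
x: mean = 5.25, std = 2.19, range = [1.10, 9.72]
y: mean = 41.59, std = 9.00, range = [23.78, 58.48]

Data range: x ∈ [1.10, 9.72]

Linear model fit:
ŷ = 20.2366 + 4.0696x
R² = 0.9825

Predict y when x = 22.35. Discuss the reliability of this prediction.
ŷ = 111.1922 (extrapolation — x = 22.35 lies outside [1.10, 9.72], so reliability is low).

Prediction calculation:
ŷ = 20.2366 + 4.0696 × 22.35
ŷ = 111.1922

Reliability:
- Data range: x ∈ [1.10, 9.72]
- Prediction point: x = 22.35 is 12.63 units above the observed range → this is EXTRAPOLATION, not interpolation

Why that matters here:
- The standard error of prediction grows with (x − x̄)², and x = 22.35 is far from x̄ = 5.25
- The linear relationship may not hold outside the observed range

Report the number if required, but flag clearly that it is an extrapolation.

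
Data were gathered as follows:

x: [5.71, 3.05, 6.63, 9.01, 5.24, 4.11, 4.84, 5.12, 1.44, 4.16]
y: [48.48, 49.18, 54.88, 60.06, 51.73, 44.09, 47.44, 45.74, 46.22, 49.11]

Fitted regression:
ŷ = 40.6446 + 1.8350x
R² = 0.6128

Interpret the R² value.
The model explains 61.28% of the variance in y (R² = 0.6128), leaving 38.72% unexplained; the fit is moderate.

The coefficient of determination R² is the fraction of the total variation in y that the fitted line accounts for.

Here R² = 0.6128:
- Explained: 61.28% of the variation in y
- Unexplained (residual): 100% − 61.28% = 38.72%
- Rule of thumb (below 0.3 weak; 0.3 to below 0.7 moderate; 0.7 and above strong) → moderate

Equivalently, for simple linear regression R² = r², so |r| = √0.6128 ≈ 0.7828.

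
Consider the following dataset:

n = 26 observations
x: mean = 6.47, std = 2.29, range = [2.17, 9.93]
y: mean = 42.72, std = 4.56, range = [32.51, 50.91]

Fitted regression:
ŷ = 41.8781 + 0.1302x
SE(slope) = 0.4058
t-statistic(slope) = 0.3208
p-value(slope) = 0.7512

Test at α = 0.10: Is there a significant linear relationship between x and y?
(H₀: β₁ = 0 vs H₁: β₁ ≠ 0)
Fail to reject H₀: p-value = 0.7512 ≥ α = 0.10. The linear relationship is not significant at the 10% level.

Hypothesis test for the slope coefficient:

H₀: β₁ = 0 (no linear relationship)
H₁: β₁ ≠ 0 (linear relationship exists)

Test statistic: t = β̂₁ / SE(β̂₁) = 0.1302 / 0.4058 = 0.3208

p = 0.7512: how often a slope estimate this far from 0 (in SE units) would arise by chance if β₁ were truly 0.

Decision rule: reject H₀ if p-value < α.
p-value = 0.7512 ≥ α = 0.10 → fail to reject H₀.

Conclusion: the linear association between x and y is not significant at the 10% level.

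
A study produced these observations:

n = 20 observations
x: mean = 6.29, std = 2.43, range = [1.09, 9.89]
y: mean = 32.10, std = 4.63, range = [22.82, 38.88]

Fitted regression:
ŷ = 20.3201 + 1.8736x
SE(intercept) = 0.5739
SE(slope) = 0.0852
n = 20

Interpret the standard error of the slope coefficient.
SE(slope) = 0.0852 measures the uncertainty in the estimated slope. The coefficient is estimated precisely (SE/|β̂₁| = 4.5%).

SE(β̂₁) = 0.0852 says: if we drew many samples of n = 20 from the same population and refit each time, the fitted slopes would scatter with a standard deviation of roughly 0.0852 around the true β₁.

Relative precision:
- SE / |β̂₁| = 0.0852 / 1.8736 = 4.5%
- Rule of thumb (under 20%: precise; 20% to under 50%: moderately precise; 50% or more: imprecise) → precise

Link to the t-test: t = β̂₁ / SE(β̂₁) = 1.8736 / 0.0852 = 21.9906, the statistic for H₀: β₁ = 0.

What drives SE(β̂₁): wider spread of x values → smaller SE; more residual scatter → larger SE; larger n (here n = 20) → smaller SE.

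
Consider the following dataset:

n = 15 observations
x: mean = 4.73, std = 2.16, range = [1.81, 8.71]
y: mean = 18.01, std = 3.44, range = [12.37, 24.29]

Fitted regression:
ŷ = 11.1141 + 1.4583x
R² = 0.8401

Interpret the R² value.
The model explains 84.01% of the variance in y (R² = 0.8401), leaving 15.99% unexplained; the fit is strong.

R² = 1 − SS_res/SS_tot compares the residual scatter to the total scatter of y about its mean.

Here R² = 0.8401:
- Explained: 84.01% of the variation in y
- Unexplained (residual): 100% − 84.01% = 15.99%
- Rule of thumb (below 0.3 weak; 0.3 to below 0.7 moderate; 0.7 and above strong) → strong

Equivalently, for simple linear regression R² = r², so |r| = √0.8401 ≈ 0.9166.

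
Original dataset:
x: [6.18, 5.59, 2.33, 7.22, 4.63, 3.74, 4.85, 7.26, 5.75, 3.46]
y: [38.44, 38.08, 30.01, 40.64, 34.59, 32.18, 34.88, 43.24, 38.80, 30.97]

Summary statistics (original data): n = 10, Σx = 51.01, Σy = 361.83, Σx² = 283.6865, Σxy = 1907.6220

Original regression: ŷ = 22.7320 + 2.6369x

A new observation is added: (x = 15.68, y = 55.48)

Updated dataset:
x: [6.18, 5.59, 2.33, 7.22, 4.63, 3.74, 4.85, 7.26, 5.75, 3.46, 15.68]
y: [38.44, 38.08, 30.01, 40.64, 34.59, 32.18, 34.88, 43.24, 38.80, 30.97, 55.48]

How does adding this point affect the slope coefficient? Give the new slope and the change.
The slope changes from 2.6369 to 1.9765 (change of -0.6604, or -25.0%).

The new point has HIGH LEVERAGE: x = 15.68 is far from the original mean x̄ = 51.01/10 ≈ 5.10 (original range [2.33, 7.26]).

Step 1: Update the sums with the new point (n goes from 10 to 11)
Σx  = 51.01 + 15.68 = 66.69
Σy  = 361.83 + 55.48 = 417.31
Σx² = 283.6865 + 15.68² = 283.6865 + 245.8624 = 529.5489
Σxy = 1907.6220 + 15.68×55.48 = 1907.6220 + 869.9264 = 2777.5484

Step 2: Recompute the slope with b₁ = (nΣxy − ΣxΣy) / (nΣx² − (Σx)²)
Numerator   = 11×2777.5484 − 66.69×417.31 = 30553.0324 − 27830.4039 = 2722.6285
Denominator = 11×529.5489 − 66.69² = 5825.0379 − 4447.5561 = 1377.4818
b₁(new) = 2722.6285 / 1377.4818 = 1.9765

(Same formula on the original sums: (10×1907.6220 − 51.01×361.83) / (10×283.6865 − 51.01²) = 619.2717 / 234.8449 = 2.6369, matching the given fit.)

Step 3: Change in slope
Δβ₁ = 1.9765 − 2.6369 = -0.6604
Relative change = -0.6604 / 2.6369 × 100% = -25.0%
→ the slope decreases when the point is added.

Because the point sits below the extension of the original line at a high-leverage x, it tilts the fit down.
In practice: check such a point for data-entry or measurement error; refit with and without it and report both if conclusions differ.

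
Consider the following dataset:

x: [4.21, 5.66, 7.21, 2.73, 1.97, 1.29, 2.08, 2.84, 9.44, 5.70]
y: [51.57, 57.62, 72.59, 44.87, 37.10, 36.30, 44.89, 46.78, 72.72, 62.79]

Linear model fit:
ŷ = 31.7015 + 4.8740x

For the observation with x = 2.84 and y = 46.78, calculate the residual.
Residual = 1.2363

The residual is the difference between the actual value and the predicted value:

Residual = y - ŷ

Step 1: Calculate predicted value
ŷ = 31.7015 + 4.8740 × 2.84
ŷ = 45.5437

Step 2: Calculate residual
Residual = 46.78 - 45.5437
Residual = 1.2363

Sign check: y > ŷ, so the point is above the line and the fit underestimates here.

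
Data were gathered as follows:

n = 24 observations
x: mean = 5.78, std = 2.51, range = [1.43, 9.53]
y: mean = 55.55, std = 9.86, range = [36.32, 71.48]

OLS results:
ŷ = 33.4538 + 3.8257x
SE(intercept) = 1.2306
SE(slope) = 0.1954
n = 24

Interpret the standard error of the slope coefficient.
SE(β̂₁) = 0.1954 is the estimated standard deviation of the slope estimate across repeated samples; relative to β̂₁ = 3.8257 that is 5.1%, a precise estimate.

SE(β̂₁) = 0.1954 says: if we drew many samples of n = 24 from the same population and refit each time, the fitted slopes would scatter with a standard deviation of roughly 0.1954 around the true β₁.

Relative precision:
- SE / |β̂₁| = 0.1954 / 3.8257 = 5.1%
- Rule of thumb (under 20%: precise; 20% to under 50%: moderately precise; 50% or more: imprecise) → precise

Link to the t-test: t = β̂₁ / SE(β̂₁) = 3.8257 / 0.1954 = 19.5788, the statistic for H₀: β₁ = 0.

What drives SE(β̂₁): wider spread of x values → smaller SE; larger n (here n = 24) → smaller SE; more residual scatter → larger SE.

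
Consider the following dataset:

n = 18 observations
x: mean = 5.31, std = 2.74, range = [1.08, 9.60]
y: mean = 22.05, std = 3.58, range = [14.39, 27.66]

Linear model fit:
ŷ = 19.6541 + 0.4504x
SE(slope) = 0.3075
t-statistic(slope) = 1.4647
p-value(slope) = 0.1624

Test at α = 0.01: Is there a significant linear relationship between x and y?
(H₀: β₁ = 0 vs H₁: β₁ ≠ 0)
p-value = 0.1624 ≥ α = 0.01, so we fail to reject H₀. The relationship is not significant.

Hypothesis test for the slope coefficient:

H₀: β₁ = 0 (no linear relationship)
H₁: β₁ ≠ 0 (linear relationship exists)

Test statistic: t = β̂₁ / SE(β̂₁) = 0.4504 / 0.3075 = 1.4647

The p-value (0.1624) is the probability, under H₀, of a t-statistic at least as extreme as |t| = 1.4647 (two-sided, df = n − 2 = 16).

Decision rule: reject H₀ if p-value < α.
p-value = 0.1624 ≥ α = 0.01 → fail to reject H₀.

There is not sufficient evidence at the 1% significance level to conclude that a linear relationship exists between x and y.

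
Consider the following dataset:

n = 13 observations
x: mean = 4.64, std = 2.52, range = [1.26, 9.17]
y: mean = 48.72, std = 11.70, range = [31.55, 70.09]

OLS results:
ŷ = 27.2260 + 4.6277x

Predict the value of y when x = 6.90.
ŷ = 59.1571

To predict y for x = 6.90, substitute into the regression equation:

ŷ = 27.2260 + 4.6277 × 6.90
ŷ = 27.2260 + 31.9311
ŷ = 59.1571

This is a point prediction; actual observations scatter around it by roughly the residual standard deviation.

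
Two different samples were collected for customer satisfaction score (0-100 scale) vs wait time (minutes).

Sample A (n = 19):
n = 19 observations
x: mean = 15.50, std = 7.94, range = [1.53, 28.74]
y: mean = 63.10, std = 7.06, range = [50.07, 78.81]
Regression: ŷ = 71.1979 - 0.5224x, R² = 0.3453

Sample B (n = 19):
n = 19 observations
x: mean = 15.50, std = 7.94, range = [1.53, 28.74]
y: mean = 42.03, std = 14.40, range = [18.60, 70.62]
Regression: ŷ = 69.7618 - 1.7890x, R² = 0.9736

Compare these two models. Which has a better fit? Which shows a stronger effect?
Model B has the better fit (R² = 0.9736 vs 0.3453). Model B shows the stronger effect (|β₁| = 1.7890 vs 0.5224).

Model Comparison:

Goodness of fit (R²):
- Model A: R² = 0.3453 → 34.53% of variance in satisfaction score explained
- Model B: R² = 0.9736 → 97.36% of variance in satisfaction score explained
- 0.9736 > 0.3453 → Model B has the better fit

Which has the larger per-minute effect? (|β₁|)
- Model A: β₁ = -0.5224 → predicted satisfaction score falls 0.5224 points per additional minute of wait time
- Model B: β₁ = -1.7890 → predicted satisfaction score falls 1.7890 points per additional minute of wait time
- |-0.5224| < |-1.7890| → Model B shows the stronger marginal effect

Note: The two samples could reflect different populations, time periods, or measurement quality.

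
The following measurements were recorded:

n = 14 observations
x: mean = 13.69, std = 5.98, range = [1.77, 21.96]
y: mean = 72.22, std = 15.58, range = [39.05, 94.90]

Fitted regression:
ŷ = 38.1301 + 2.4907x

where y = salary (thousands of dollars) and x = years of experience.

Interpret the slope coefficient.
On average, salary is about 2.4907 thousand dollars higher for every extra year of experience.

The slope β₁ = 2.4907 gives the rate at which the fitted salary changes with experience.

Interpretation:
- Experience up by 1 year → predicted salary increases by 2.4907 thousand dollars
- The effect is assumed constant over the observed range of x (linearity)
- The sign (+) gives the direction; the magnitude 2.4907 gives the size of the effect per year

(β₀ = 38.1301 is the fitted value at x = 0 and is not part of the slope interpretation.)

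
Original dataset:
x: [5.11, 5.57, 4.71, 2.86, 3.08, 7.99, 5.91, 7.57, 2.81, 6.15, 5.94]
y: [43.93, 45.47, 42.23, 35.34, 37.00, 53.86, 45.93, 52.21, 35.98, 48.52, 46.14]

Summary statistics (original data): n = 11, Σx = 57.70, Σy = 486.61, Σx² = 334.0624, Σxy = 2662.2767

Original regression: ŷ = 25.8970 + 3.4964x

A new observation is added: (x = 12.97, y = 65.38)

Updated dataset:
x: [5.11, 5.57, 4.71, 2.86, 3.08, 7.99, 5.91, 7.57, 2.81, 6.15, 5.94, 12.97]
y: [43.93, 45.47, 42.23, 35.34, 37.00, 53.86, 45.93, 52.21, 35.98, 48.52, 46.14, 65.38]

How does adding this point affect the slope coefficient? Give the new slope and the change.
Adding the point moves β₁ from 3.4964 to 3.0140, i.e. it decreases by 0.4824 (-13.8%).

The new point has HIGH LEVERAGE: x = 12.97 is far from the original mean x̄ = 57.70/11 ≈ 5.25 (original range [2.81, 7.99]).

Step 1: Update the sums with the new point (n goes from 11 to 12)
Σx  = 57.70 + 12.97 = 70.67
Σy  = 486.61 + 65.38 = 551.99
Σx² = 334.0624 + 12.97² = 334.0624 + 168.2209 = 502.2833
Σxy = 2662.2767 + 12.97×65.38 = 2662.2767 + 847.9786 = 3510.2553

Step 2: Recompute the slope with b₁ = (nΣxy − ΣxΣy) / (nΣx² − (Σx)²)
Numerator   = 12×3510.2553 − 70.67×551.99 = 42123.0636 − 39009.1333 = 3113.9303
Denominator = 12×502.2833 − 70.67² = 6027.3996 − 4994.2489 = 1033.1507
b₁(new) = 3113.9303 / 1033.1507 = 3.0140

(Same formula on the original sums: (11×2662.2767 − 57.70×486.61) / (11×334.0624 − 57.70²) = 1207.6467 / 345.3964 = 3.4964, matching the given fit.)

Step 3: Change in slope
Δβ₁ = 3.0140 − 3.4964 = -0.4824
Relative change = -0.4824 / 3.4964 × 100% = -13.8%
→ the slope decreases when the point is added.

A high-leverage point only changes the slope if it is off the original line; here y = 65.38 is below the original trend, so the slope decreases.
In practice: examine leverage (hᵢ) and Cook's distance rather than deleting it automatically.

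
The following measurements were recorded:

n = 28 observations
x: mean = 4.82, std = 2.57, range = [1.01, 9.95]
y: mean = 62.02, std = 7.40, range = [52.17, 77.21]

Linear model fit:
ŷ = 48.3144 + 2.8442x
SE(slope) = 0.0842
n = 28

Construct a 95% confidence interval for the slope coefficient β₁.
The 95% CI for β₁ is (2.6711, 3.0173)

Confidence interval for the slope:

The 95% CI for β₁ is: β̂₁ ± t*(α/2, n-2) × SE(β̂₁)

Step 1: Find critical t-value
- Confidence level = 0.95
- Degrees of freedom = n - 2 = 28 - 2 = 26
- t*(α/2, 26) = 2.0555

Step 2: Calculate margin of error
Margin = 2.0555 × 0.0842 = 0.1731

Step 3: Construct interval
CI = 2.8442 ± 0.1731
CI = (2.6711, 3.0173)

Interpretation: We are 95% confident that the true slope β₁ lies between 2.6711 and 3.0173.
The interval does not include 0, suggesting a significant linear relationship.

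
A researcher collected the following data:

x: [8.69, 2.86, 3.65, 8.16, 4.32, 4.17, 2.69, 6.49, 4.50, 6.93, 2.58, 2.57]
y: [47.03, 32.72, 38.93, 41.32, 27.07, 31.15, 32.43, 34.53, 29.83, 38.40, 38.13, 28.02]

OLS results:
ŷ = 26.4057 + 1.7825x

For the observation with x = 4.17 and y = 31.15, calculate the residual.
Residual = -2.6887

The residual is the difference between the actual value and the predicted value:

Residual = y - ŷ

Step 1: Calculate predicted value
ŷ = 26.4057 + 1.7825 × 4.17
ŷ = 33.8387

Step 2: Calculate residual
Residual = 31.15 - 33.8387
Residual = -2.6887

The residual is negative, so the observed y = 31.15 sits below the regression line (the line overestimates it by 2.6887).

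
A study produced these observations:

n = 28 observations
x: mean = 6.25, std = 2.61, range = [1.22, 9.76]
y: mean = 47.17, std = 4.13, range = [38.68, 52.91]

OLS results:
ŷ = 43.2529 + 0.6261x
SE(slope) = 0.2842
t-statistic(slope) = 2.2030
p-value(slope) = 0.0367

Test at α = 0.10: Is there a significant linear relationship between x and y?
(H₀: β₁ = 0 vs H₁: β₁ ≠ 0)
Since p-value = 0.0367 < α = 0.10, reject H₀ — the slope is significantly different from 0.

Hypothesis test for the slope coefficient:

H₀: β₁ = 0 (no linear relationship)
H₁: β₁ ≠ 0 (linear relationship exists)

Test statistic: t = β̂₁ / SE(β̂₁) = 0.6261 / 0.2842 = 2.2030

With df = 26, the two-sided p-value for |t| = 2.2030 is 0.0367.

Decision rule: reject H₀ if p-value < α.
p-value = 0.0367 < α = 0.10 → reject H₀.

There is sufficient evidence at the 10% significance level to conclude that a linear relationship exists between x and y.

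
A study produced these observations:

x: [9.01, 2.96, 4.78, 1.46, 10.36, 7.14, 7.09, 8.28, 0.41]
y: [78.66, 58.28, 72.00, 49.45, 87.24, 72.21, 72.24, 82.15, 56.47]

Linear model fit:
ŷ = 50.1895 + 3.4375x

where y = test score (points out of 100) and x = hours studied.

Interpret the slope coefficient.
For each additional hour of study time, predicted test score increases by approximately 3.4375 points.

The slope coefficient β₁ = 3.4375 represents the marginal effect of study time on test score.

Interpretation:
- Study time up by 1 hour → predicted test score increases by 3.4375 points
- This is a linear approximation: the same per-unit change is assumed across the whole observed x range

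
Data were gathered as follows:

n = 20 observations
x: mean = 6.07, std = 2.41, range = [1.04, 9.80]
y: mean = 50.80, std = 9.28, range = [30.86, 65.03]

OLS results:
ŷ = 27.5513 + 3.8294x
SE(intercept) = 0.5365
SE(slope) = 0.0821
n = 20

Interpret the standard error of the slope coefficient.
SE(slope) = 0.0821 measures the uncertainty in the estimated slope. The coefficient is estimated precisely (SE/|β̂₁| = 2.1%).

SE(β̂₁) = 0.0821 says: if we drew many samples of n = 20 from the same population and refit each time, the fitted slopes would scatter with a standard deviation of roughly 0.0821 around the true β₁.

Relative precision:
- SE / |β̂₁| = 0.0821 / 3.8294 = 2.1%
- Rule of thumb (under 20%: precise; 20% to under 50%: moderately precise; 50% or more: imprecise) → precise

Link to the t-test: t = β̂₁ / SE(β̂₁) = 3.8294 / 0.0821 = 46.6431, the statistic for H₀: β₁ = 0.

What drives SE(β̂₁): larger n (here n = 20) → smaller SE; wider spread of x values → smaller SE.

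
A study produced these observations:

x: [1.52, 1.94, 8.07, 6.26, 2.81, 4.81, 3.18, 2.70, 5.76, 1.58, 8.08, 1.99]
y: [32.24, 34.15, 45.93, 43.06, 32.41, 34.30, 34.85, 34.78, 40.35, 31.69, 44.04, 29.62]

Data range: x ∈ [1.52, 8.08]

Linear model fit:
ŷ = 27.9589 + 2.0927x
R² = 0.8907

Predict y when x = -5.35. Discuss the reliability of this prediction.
ŷ = 16.7630 (extrapolation — x = -5.35 lies outside [1.52, 8.08], so reliability is low).

Prediction calculation:
ŷ = 27.9589 + 2.0927 × (-5.35)
ŷ = 16.7630

Reliability:
- Data range: x ∈ [1.52, 8.08]
- Prediction point: x = -5.35 is 6.87 units below the observed range → this is EXTRAPOLATION, not interpolation

Why that matters here:
- The standard error of prediction grows with (x − x̄)², and x = -5.35 is far from x̄ = 4.06
- There are no observations near this x to validate the fitted line there
- The linear relationship may not hold outside the observed range

The R² = 0.8907 only validates the fit within [1.52, 8.08]; treat ŷ = 16.7630 with caution.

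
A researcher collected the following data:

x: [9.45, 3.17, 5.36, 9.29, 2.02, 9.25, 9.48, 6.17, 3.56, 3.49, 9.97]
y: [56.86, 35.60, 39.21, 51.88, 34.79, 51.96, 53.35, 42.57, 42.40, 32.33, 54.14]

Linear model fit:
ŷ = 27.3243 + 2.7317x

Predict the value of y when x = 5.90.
ŷ = 43.4413

To predict y for x = 5.90, substitute into the regression equation:

ŷ = 27.3243 + 2.7317 × 5.90
ŷ = 27.3243 + 16.1170
ŷ = 43.4413

This is a point prediction; actual observations scatter around it by roughly the residual standard deviation.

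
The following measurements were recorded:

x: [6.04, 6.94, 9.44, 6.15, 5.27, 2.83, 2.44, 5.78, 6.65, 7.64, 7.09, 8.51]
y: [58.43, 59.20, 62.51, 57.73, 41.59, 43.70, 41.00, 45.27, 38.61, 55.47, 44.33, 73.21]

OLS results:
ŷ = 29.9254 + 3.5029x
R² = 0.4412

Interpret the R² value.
R² = 0.4412 means 44.12% of the variation in y is explained by the linear relationship with x. This indicates a moderate fit.

The coefficient of determination R² is the fraction of the total variation in y that the fitted line accounts for.

Here R² = 0.4412:
- Explained: 44.12% of the variation in y
- Unexplained (residual): 100% − 44.12% = 55.88%
- Rule of thumb (below 0.3 weak; 0.3 to below 0.7 moderate; 0.7 and above strong) → moderate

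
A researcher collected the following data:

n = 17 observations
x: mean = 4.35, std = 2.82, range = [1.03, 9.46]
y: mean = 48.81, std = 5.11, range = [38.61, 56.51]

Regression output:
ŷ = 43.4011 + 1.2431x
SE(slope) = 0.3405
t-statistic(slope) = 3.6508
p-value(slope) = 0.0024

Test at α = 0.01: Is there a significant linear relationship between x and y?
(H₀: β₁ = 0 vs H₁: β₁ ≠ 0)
Reject H₀: p-value = 0.0024 < α = 0.01. The linear relationship is significant at the 1% level.

Hypothesis test for the slope coefficient:

H₀: β₁ = 0 (no linear relationship)
H₁: β₁ ≠ 0 (linear relationship exists)

Test statistic: t = β̂₁ / SE(β̂₁) = 1.2431 / 0.3405 = 3.6508

p = 0.0024: how often a slope estimate this far from 0 (in SE units) would arise by chance if β₁ were truly 0.

Decision rule: reject H₀ if p-value < α.
p-value = 0.0024 < α = 0.01 → reject H₀.

At α = 0.01 the data do provide convincing evidence of a nonzero slope.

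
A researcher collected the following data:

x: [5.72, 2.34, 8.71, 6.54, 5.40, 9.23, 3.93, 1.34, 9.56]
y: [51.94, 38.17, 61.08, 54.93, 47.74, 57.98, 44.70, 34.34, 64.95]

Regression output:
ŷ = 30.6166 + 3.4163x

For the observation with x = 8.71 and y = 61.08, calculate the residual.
Residual = 0.7074

The residual is the difference between the actual value and the predicted value:

Residual = y - ŷ

Step 1: Calculate predicted value
ŷ = 30.6166 + 3.4163 × 8.71
ŷ = 60.3726

Step 2: Calculate residual
Residual = 61.08 - 60.3726
Residual = 0.7074

Interpretation: the model underestimates the actual value by 0.7074 at this point (positive residual → observation lies above the fitted line).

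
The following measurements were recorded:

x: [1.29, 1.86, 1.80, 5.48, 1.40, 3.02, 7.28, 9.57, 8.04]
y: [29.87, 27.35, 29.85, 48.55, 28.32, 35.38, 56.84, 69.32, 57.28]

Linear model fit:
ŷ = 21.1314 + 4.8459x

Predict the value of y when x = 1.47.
ŷ = 28.2549

Plug x = 1.47 into the fitted line:

ŷ = 21.1314 + 4.8459 × 1.47
ŷ = 21.1314 + 7.1235
ŷ = 28.2549

This is the fitted mean response at that x — an individual observation would come with a wider prediction interval.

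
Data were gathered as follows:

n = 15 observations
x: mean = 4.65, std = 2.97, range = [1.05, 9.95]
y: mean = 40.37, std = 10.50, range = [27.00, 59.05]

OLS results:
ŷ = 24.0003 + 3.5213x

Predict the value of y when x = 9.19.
ŷ = 56.3610

To predict y for x = 9.19, substitute into the regression equation:

ŷ = 24.0003 + 3.5213 × 9.19
ŷ = 24.0003 + 32.3607
ŷ = 56.3610

This is a point prediction; actual observations scatter around it by roughly the residual standard deviation.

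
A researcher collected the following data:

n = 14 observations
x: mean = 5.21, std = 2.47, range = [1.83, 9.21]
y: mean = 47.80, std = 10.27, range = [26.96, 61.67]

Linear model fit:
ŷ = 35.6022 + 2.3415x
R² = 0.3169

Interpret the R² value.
About 31.69% of the variability in y is accounted for by the regression on x (R² = 0.3169) — a moderate linear fit.

The coefficient of determination R² is the fraction of the total variation in y that the fitted line accounts for.

Here R² = 0.3169:
- Explained: 31.69% of the variation in y
- Unexplained (residual): 100% − 31.69% = 68.31%
- Rule of thumb (below 0.3 weak; 0.3 to below 0.7 moderate; 0.7 and above strong) → moderate

Calculation: R² = 1 − (SS_res / SS_tot), where SS_res is the sum of squared residuals and SS_tot the total sum of squares.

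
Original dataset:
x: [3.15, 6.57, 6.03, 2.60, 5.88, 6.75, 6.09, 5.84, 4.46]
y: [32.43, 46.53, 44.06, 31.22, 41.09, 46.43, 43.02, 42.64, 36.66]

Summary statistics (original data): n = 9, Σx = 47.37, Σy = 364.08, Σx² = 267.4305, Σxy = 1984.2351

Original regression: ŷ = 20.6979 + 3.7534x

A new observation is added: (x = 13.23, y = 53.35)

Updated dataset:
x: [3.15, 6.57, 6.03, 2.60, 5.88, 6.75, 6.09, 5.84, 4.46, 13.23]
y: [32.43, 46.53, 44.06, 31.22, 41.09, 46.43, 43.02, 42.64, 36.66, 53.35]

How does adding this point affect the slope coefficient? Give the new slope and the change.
Adding the point moves β₁ from 3.7534 to 2.1326, i.e. it decreases by 1.6208 (-43.2%).

The new point has HIGH LEVERAGE: x = 13.23 is far from the original mean x̄ = 47.37/9 ≈ 5.26 (original range [2.60, 6.75]).

Step 1: Update the sums with the new point (n goes from 9 to 10)
Σx  = 47.37 + 13.23 = 60.60
Σy  = 364.08 + 53.35 = 417.43
Σx² = 267.4305 + 13.23² = 267.4305 + 175.0329 = 442.4634
Σxy = 1984.2351 + 13.23×53.35 = 1984.2351 + 705.8205 = 2690.0556

Step 2: Recompute the slope with b₁ = (nΣxy − ΣxΣy) / (nΣx² − (Σx)²)
Numerator   = 10×2690.0556 − 60.60×417.43 = 26900.5560 − 25296.2580 = 1604.2980
Denominator = 10×442.4634 − 60.60² = 4424.6340 − 3672.3600 = 752.2740
b₁(new) = 1604.2980 / 752.2740 = 2.1326

(Same formula on the original sums: (9×1984.2351 − 47.37×364.08) / (9×267.4305 − 47.37²) = 611.6463 / 162.9576 = 3.7534, matching the given fit.)

Step 3: Change in slope
Δβ₁ = 2.1326 − 3.7534 = -1.6208
Relative change = -1.6208 / 3.7534 × 100% = -43.2%
→ the slope decreases when the point is added.

A high-leverage point only changes the slope if it is off the original line; here y = 53.35 is below the original trend, so the slope decreases.
In practice: check such a point for data-entry or measurement error.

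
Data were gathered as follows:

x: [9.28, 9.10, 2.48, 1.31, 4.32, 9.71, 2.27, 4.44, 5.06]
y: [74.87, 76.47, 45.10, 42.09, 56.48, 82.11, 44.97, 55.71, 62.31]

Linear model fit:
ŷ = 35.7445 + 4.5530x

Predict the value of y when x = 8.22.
ŷ = 73.1702

Plug x = 8.22 into the fitted line:

ŷ = 35.7445 + 4.5530 × 8.22
ŷ = 35.7445 + 37.4257
ŷ = 73.1702

This is a point prediction; actual observations scatter around it by roughly the residual standard deviation.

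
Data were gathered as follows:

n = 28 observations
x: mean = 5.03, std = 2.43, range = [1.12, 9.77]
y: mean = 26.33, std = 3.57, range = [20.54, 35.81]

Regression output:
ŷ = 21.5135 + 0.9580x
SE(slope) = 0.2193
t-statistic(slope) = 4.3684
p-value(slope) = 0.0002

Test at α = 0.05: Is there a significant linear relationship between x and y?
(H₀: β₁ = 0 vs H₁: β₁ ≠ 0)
p-value = 0.0002 < α = 0.05, so we reject H₀. The relationship is significant.

Hypothesis test for the slope coefficient:

H₀: β₁ = 0 (no linear relationship)
H₁: β₁ ≠ 0 (linear relationship exists)

Test statistic: t = β̂₁ / SE(β̂₁) = 0.9580 / 0.2193 = 4.3684

With df = 26, the two-sided p-value for |t| = 4.3684 is 0.0002.

Decision rule: reject H₀ if p-value < α.
p-value = 0.0002 < α = 0.05 → reject H₀.

There is sufficient evidence at the 5% significance level to conclude that a linear relationship exists between x and y.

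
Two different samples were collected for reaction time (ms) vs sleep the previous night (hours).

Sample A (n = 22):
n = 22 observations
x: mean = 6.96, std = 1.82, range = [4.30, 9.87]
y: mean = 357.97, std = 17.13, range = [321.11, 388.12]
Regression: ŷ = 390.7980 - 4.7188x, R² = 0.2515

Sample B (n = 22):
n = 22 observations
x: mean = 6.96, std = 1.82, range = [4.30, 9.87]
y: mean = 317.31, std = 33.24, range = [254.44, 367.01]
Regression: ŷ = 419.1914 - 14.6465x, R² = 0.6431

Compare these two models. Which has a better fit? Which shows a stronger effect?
Model B has the better fit (R² = 0.6431 vs 0.2515). Model B shows the stronger effect (|β₁| = 14.6465 vs 4.7188).

Model Comparison:

Goodness of fit (R²):
- Model A: R² = 0.2515 → 25.15% of variance in reaction time explained
- Model B: R² = 0.6431 → 64.31% of variance in reaction time explained
- 0.6431 > 0.2515 → Model B has the better fit

Strength of effect — compare |β₁|:
- Model A: β₁ = -4.7188 → predicted reaction time falls 4.7188 ms per additional hour of sleep
- Model B: β₁ = -14.6465 → predicted reaction time falls 14.6465 ms per additional hour of sleep
- |-4.7188| < |-14.6465| → Model B shows the stronger marginal effect

Note: A steeper slope doesn't make a better model if the scatter around the line is large.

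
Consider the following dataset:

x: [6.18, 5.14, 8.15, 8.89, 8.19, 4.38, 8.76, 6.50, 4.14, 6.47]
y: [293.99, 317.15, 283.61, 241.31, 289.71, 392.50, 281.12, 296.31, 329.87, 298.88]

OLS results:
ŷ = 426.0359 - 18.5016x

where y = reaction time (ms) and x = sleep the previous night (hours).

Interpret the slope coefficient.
On average, reaction time is about 18.5016 ms lower for every extra hour of sleep.

The slope β₁ = -18.5016 gives the rate at which the fitted reaction time changes with sleep.

Interpretation:
- Sleep up by 1 hour → predicted reaction time decreases by 18.5016 ms
- This is a linear approximation: the same per-unit change is assumed across the whole observed x range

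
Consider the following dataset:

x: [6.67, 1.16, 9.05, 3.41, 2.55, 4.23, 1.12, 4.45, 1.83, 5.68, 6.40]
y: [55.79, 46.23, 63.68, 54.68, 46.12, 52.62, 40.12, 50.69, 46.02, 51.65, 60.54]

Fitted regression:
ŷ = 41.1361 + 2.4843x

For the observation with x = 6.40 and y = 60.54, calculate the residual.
Residual = 3.5044

The residual is the difference between the actual value and the predicted value:

Residual = y - ŷ

Step 1: Calculate predicted value
ŷ = 41.1361 + 2.4843 × 6.40
ŷ = 57.0356

Step 2: Calculate residual
Residual = 60.54 - 57.0356
Residual = 3.5044

Sign check: y > ŷ, so the point is above the line and the fit underestimates here.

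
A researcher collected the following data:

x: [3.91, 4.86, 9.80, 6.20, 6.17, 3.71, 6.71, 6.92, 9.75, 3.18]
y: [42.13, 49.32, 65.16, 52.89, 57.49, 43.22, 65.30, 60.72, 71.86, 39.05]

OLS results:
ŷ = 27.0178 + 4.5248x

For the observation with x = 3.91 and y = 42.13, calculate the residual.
Residual = -2.5798

The residual is the difference between the actual value and the predicted value:

Residual = y - ŷ

Step 1: Calculate predicted value
ŷ = 27.0178 + 4.5248 × 3.91
ŷ = 44.7098

Step 2: Calculate residual
Residual = 42.13 - 44.7098
Residual = -2.5798

Sign check: y < ŷ, so the point is below the line and the fit overestimates here.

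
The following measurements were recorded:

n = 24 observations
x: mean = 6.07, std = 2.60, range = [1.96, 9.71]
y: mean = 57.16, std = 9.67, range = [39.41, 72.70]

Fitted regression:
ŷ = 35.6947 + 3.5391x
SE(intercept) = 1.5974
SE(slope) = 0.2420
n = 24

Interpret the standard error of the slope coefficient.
SE(slope) = 0.2420 measures the uncertainty in the estimated slope. The coefficient is estimated precisely (SE/|β̂₁| = 6.8%).

SE(β̂₁) = s / √Sxx, where s is the residual standard deviation and Sxx = Σ(x − x̄)². It is the yardstick for how far β̂₁ = 3.5391 could plausibly be from the true slope.

Relative precision:
- SE / |β̂₁| = 0.2420 / 3.5391 = 6.8%
- Rule of thumb (under 20%: precise; 20% to under 50%: moderately precise; 50% or more: imprecise) → precise

Rough 95% range (±2 SE): 3.5391 ± 0.4840 → (3.0551, 4.0231).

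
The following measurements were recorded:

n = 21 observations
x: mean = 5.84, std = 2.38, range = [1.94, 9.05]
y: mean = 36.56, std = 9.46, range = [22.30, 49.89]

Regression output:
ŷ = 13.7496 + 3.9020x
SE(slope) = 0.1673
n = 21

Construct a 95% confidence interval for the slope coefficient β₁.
The 95% CI for β₁ is (3.5518, 4.2522)

Confidence interval for the slope:

The 95% CI for β₁ is: β̂₁ ± t*(α/2, n-2) × SE(β̂₁)

Step 1: Find critical t-value
- Confidence level = 0.95
- Degrees of freedom = n - 2 = 21 - 2 = 19
- t*(α/2, 19) = 2.0930

Step 2: Calculate margin of error
Margin = 2.0930 × 0.1673 = 0.3502

Step 3: Construct interval
CI = 3.9020 ± 0.3502
CI = (3.5518, 4.2522)

Interpretation: We are 95% confident that the true slope β₁ lies between 3.5518 and 4.2522.
The interval does not include 0, suggesting a significant linear relationship.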